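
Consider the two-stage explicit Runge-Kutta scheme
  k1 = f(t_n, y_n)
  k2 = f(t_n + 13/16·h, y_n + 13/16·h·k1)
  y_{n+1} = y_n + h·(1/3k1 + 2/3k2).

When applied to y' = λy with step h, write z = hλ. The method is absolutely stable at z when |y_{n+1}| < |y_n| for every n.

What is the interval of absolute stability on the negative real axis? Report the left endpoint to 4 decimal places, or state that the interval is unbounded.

With y'=λy (z=hλ):
  k1=λy_n ⇒ h·k1=z·y_n;  k2=λ(1+13/16z)y_n ⇒ h·k2=z(1+13/16z)y_n
  y_{n+1}/y_n = 1 + 1/3z + 2/3z(1+13/16z) = 1 + z + 13/24z²
  ⇒ R(z) = 1 + z + 13/24z².

Solve |R(x)|<1 on ℝ⁻.
x=-0.79: |R|=0.5481
R=1: x+13/24x²=0 ⇒ x=−24/13=-1.8462; min R=1−1/(4·13/24)=0.5385>−1
Confirm numerically:
  x=-1.645: |R|=0.82076 <1
  x=-1.119: |R|=0.55925 <1
  x=-1.114: |R|=0.55821 <1
  x=-2.326: |R|=1.60457 >1
  x=-2.163: |R|=1.37122 >1
  x=-2.000: |R|=1.16667 >1
So |R|<1 on (-1.8462, 0).

z∈(-1.8462,0).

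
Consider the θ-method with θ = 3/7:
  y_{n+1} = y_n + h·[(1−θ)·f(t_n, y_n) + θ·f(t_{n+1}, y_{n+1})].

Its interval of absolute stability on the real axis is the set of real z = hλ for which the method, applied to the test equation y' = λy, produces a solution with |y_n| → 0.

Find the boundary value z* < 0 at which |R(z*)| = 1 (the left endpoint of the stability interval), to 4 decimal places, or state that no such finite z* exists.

left endpoint -14.0000.

Set f=λy, z=hλ:
  y_{n+1} = y_n + z·[4/7·y_n + 3/7·y_{n+1}] ⇒ (1 − 3/7z)y_{n+1} = (1 + 4/7z)y_n
  ⇒ R(z) = (1 + 4/7z)/(1 − 3/7z).

Solve |R(x)|<1 on ℝ⁻.
x=-0.88: |R|=0.3610
R=−1: 1+4/7x = −1+3/7x ⇒ -1/7x=2 ⇒ x=2/(-1/7)=-14.0000
Confirm numerically:
  x=-10.873: |R|=0.92107 <1
  x=-9.616: |R|=0.87771 <1
  x=-7.811: |R|=0.79664 <1
  x=-7.719: |R|=0.79172 <1
  x=-14.222: |R|=1.00447 >1
  x=-14.027: |R|=1.00055 >1
Stable set (-14.0000, 0).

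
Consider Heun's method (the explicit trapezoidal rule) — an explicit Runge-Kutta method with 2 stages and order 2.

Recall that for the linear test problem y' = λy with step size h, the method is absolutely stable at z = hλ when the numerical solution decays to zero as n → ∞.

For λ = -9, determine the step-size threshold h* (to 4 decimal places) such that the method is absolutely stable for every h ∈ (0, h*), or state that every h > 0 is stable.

(-2.0000,0); λ=-9 ⇒ h* = 0.2222.

With y'=λy (z=hλ):
  order 2, 2-stage ⇒ R(z)=1+z+z^2/2
  (e.g. R(-1.49)=0.62005, |R|=0.62005)

Find x<0 with |R(x)|<1.
x=-1.49: |R|=0.6200
|R(-1.44)|=0.5968 |R(-1.39)|=0.5760 |R(-0.58)|=0.5882
Bisect:
  x_lo=-2.3518 |R|=1.4137  x_hi=-0.1633 |R|=0.8500
  mid=-1.25758 |R|=0.53317 →hi
  mid=-1.80471 |R|=0.82378 →hi
  mid=-2.07828 |R|=1.08134 →lo
  mid=-1.94149 |R|=0.94320 →hi
  mid=-2.00988 |R|=1.00993 →lo
  mid=-1.97569 |R|=0.97598 →hi
  mid=-1.99279 |R|=0.99281 →hi
  mid=-2.00134 |R|=1.00134 →lo
  mid=-1.99706 |R|=0.99707 →hi
  mid=-1.99920 |R|=0.99920 →hi
  ...
  [-2.00013,-2.00000] ⇒ x*=-2.0000
Interval (-2.0000, 0).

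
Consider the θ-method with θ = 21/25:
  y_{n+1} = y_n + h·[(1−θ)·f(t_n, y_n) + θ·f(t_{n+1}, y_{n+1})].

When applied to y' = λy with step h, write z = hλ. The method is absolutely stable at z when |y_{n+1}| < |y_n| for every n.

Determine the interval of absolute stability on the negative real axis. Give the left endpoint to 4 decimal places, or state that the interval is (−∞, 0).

With y'=λy (z=hλ):
  y_{n+1} = y_n + z·[4/25·y_n + 21/25·y_{n+1}] ⇒ (1 − 21/25z)y_{n+1} = (1 + 4/25z)y_n
  Hence R(z) = (1 + 4/25z)/(1 − 21/25z).

Need |R(x)|<1, x<0.
x=-1.71: |R|=0.2981
x=-2: |R|=0.2537
x=-10: |R|=0.0638
x=-100: |R|=0.1765
θ=21/25≥1/2 ⇒ |1+4/25x|<|1−21/25x| ∀x<0 ⇒ unbounded interval.

interval (−∞, 0).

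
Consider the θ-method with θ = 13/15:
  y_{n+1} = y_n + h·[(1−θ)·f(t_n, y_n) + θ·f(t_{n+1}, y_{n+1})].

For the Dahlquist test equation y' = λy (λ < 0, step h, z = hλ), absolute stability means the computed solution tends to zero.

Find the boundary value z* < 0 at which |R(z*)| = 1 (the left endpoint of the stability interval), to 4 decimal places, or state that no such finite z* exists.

On y'=λy, z=hλ:
  y_{n+1} = y_n + z·[2/15·y_n + 13/15·y_{n+1}] ⇒ (1 − 13/15z)y_{n+1} = (1 + 2/15z)y_n
  ⇒ R(z) = (1 + 2/15z)/(1 − 13/15z).

Find x<0 with |R(x)|<1.
x=-0.85: |R|=0.5106
x=-2: |R|=0.2683
x=-10: |R|=0.0345
x=-100: |R|=0.1407
θ=13/15≥1/2 ⇒ |1+2/15x|<|1−13/15x| ∀x<0 ⇒ unbounded interval.

unbounded; (−∞, 0).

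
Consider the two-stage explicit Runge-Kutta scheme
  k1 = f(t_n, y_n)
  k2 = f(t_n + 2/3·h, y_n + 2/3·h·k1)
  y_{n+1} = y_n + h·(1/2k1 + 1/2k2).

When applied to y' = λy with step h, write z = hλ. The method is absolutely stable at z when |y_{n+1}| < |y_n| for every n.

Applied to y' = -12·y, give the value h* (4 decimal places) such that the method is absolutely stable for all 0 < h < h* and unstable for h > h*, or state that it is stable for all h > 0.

With y'=λy (z=hλ):
  k1=λy_n ⇒ h·k1=z·y_n;  k2=λ(1+2/3z)y_n ⇒ h·k2=z(1+2/3z)y_n
  y_{n+1}/y_n = 1 + 1/2z + 1/2z(1+2/3z) = 1 + z + 1/3z²
  Hence R(z) = 1 + z + 1/3z².

Boundary: |R(x)|=1, x<0.
x=-0.39: |R|=0.6607
R=1: x+1/3x²=0 ⇒ x=−3=-3.0000; min R=1−1/(4·1/3)=0.2500>−1
Confirm numerically:
  x=-2.768: |R|=0.78594 <1
  x=-1.640: |R|=0.25653 <1
  x=-1.316: |R|=0.26129 <1
  x=-3.502: |R|=1.58600 >1
  x=-3.491: |R|=1.57136 >1
  x=-3.297: |R|=1.32640 >1
Interval (-3.0000, 0).

(-3.0000,0); λ=-12 ⇒ h* = (3)/12 = 0.2500.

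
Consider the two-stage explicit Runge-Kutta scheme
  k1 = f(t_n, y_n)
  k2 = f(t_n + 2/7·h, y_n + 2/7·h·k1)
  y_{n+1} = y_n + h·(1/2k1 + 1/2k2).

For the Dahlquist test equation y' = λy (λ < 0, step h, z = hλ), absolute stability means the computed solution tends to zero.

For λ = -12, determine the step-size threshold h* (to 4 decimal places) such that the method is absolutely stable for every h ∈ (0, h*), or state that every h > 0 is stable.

Set f=λy, z=hλ:
  k1=λy_n ⇒ h·k1=z·y_n;  k2=λ(1+2/7z)y_n ⇒ h·k2=z(1+2/7z)y_n
  y_{n+1}/y_n = 1 + 1/2z + 1/2z(1+2/7z) = 1 + z + 1/7z²
  R(z) = 1 + z + 1/7z².

Find x<0 with |R(x)|<1.
x=-1: |R|=0.1429
R=1: x+1/7x²=0 ⇒ x=−7=-7.0000; min R=1−1/(4·1/7)=-0.7500>−1
Confirm numerically:
  x=-5.093: |R|=0.38748 <1
  x=-4.198: |R|=0.68040 <1
  x=-3.837: |R|=0.73378 <1
  x=-7.221: |R|=1.22798 >1
  x=-7.178: |R|=1.18253 >1
So |R|<1 on (-7.0000, 0).

(-7.0000,0); λ=-12 ⇒ h* = (7)/12 = 0.5833.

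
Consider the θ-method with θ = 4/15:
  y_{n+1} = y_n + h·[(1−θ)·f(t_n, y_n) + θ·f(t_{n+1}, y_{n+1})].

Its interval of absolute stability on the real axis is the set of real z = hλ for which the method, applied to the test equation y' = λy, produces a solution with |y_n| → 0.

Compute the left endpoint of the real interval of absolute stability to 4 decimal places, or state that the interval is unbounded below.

Set f=λy, z=hλ:
  y_{n+1} = y_n + z·[11/15·y_n + 4/15·y_{n+1}] ⇒ (1 − 4/15z)y_{n+1} = (1 + 11/15z)y_n
  so R(z) = (1 + 11/15z)/(1 − 4/15z).

Solve |R(x)|<1 on ℝ⁻.
x=-0.41: |R|=0.6304
R=−1: 1+11/15x = −1+4/15x ⇒ -7/15x=2 ⇒ x=2/(-7/15)=-4.2857
Confirm numerically:
  x=-4.215: |R|=0.98446 <1
  x=-3.953: |R|=0.92441 <1
  x=-2.744: |R|=0.58454 <1
  x=-2.253: |R|=0.40742 <1
  x=-4.624: |R|=1.07070 >1
  x=-4.542: |R|=1.05409 >1
Stable set (-4.2857, 0).

left endpoint -4.2857.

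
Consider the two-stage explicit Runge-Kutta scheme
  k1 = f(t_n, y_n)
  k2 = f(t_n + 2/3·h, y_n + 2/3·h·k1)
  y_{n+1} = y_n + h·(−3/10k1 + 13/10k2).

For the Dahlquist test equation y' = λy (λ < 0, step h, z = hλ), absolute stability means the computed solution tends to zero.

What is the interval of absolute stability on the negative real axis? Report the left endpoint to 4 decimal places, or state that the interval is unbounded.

With y'=λy (z=hλ):
  k1=λy_n ⇒ h·k1=z·y_n;  k2=λ(1+2/3z)y_n ⇒ h·k2=z(1+2/3z)y_n
  y_{n+1}/y_n = 1 − 3/10z + 13/10z(1+2/3z) = 1 + z + 13/15z²
  so R(z) = 1 + z + 13/15z².

Need |R(x)|<1, x<0.
x=-1.73: |R|=1.8638
R=1: x+13/15x²=0 ⇒ x=−15/13=-1.1538; min R=1−1/(4·13/15)=0.7115>−1
Confirm numerically:
  x=-1.005: |R|=0.87035 <1
  x=-0.777: |R|=0.74623 <1
  x=-0.601: |R|=0.71204 <1
  x=-0.524: |R|=0.71397 <1
  x=-1.429: |R|=1.34077 >1
  x=-1.179: |R|=1.02570 >1
Interval (-1.1538, 0).

(-1.1538, 0).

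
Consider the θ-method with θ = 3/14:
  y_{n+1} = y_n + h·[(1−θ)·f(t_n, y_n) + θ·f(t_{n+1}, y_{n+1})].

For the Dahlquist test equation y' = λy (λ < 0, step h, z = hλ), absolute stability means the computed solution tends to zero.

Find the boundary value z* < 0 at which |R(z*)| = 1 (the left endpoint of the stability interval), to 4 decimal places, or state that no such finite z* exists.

Test eqn y'=λy, z=hλ:
  y_{n+1} = y_n + z·[11/14·y_n + 3/14·y_{n+1}] ⇒ (1 − 3/14z)y_{n+1} = (1 + 11/14z)y_n
  R(z) = (1 + 11/14z)/(1 − 3/14z).

Boundary: |R(x)|=1, x<0.
x=-0.46: |R|=0.5813
R=−1: 1+11/14x = −1+3/14x ⇒ -4/7x=2 ⇒ x=2/(-4/7)=-3.5000
Confirm numerically:
  x=-3.464: |R|=0.98819 <1
  x=-2.913: |R|=0.79348 <1
  x=-2.825: |R|=0.75973 <1
  x=-4.098: |R|=1.18194 >1
  x=-4.000: |R|=1.15385 >1
Interval (-3.5000, 0).

left endpoint -3.5000.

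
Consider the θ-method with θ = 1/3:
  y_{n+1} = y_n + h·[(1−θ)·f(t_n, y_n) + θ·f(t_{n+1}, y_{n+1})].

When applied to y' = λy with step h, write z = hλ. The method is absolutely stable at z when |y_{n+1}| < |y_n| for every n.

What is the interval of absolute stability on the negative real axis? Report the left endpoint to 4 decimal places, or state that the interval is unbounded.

(-6.0000, 0).

With y'=λy (z=hλ):
  y_{n+1} = y_n + z·[2/3·y_n + 1/3·y_{n+1}] ⇒ (1 − 1/3z)y_{n+1} = (1 + 2/3z)y_n
  so R(z) = (1 + 2/3z)/(1 − 1/3z).

Boundary: |R(x)|=1, x<0.
x=-1.19: |R|=0.1480
R=−1: 1+2/3x = −1+1/3x ⇒ -1/3x=2 ⇒ x=2/(-1/3)=-6.0000
Confirm numerically:
  x=-5.512: |R|=0.94267 <1
  x=-3.983: |R|=0.71116 <1
  x=-3.459: |R|=0.60660 <1
  x=-3.449: |R|=0.60443 <1
  x=-6.460: |R|=1.04863 >1
  x=-6.068: |R|=1.00750 >1
So |R|<1 on (-6.0000, 0).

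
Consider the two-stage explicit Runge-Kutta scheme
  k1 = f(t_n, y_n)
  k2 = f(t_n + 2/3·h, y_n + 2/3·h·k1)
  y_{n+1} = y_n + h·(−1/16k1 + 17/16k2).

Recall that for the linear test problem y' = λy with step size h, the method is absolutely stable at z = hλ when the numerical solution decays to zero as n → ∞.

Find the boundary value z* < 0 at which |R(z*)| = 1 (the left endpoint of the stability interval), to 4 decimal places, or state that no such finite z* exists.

With y'=λy (z=hλ):
  k1=λy_n ⇒ h·k1=z·y_n;  k2=λ(1+2/3z)y_n ⇒ h·k2=z(1+2/3z)y_n
  y_{n+1}/y_n = 1 − 1/16z + 17/16z(1+2/3z) = 1 + z + 17/24z²
  Hence R(z) = 1 + z + 17/24z².

Find x<0 with |R(x)|<1.
x=-1.04: |R|=0.7261
R=1: x+17/24x²=0 ⇒ x=−24/17=-1.4118; min R=1−1/(4·17/24)=0.6471>−1
Confirm numerically:
  x=-1.290: |R|=0.88874 <1
  x=-1.216: |R|=0.83138 <1
  x=-0.581: |R|=0.65811 <1
  x=-1.910: |R|=1.67407 >1
  x=-1.462: |R|=1.05202 >1
Stable set (-1.4118, 0).

left endpoint -1.4118.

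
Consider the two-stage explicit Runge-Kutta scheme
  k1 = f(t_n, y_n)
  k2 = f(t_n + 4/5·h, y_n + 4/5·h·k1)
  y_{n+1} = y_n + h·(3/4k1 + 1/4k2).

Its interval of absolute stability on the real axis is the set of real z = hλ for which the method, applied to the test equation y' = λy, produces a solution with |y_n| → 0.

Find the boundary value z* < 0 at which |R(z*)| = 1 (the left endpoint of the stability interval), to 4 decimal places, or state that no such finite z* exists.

left endpoint -5.0000.

Test eqn y'=λy, z=hλ:
  k1=λy_n ⇒ h·k1=z·y_n;  k2=λ(1+4/5z)y_n ⇒ h·k2=z(1+4/5z)y_n
  y_{n+1}/y_n = 1 + 3/4z + 1/4z(1+4/5z) = 1 + z + 1/5z²
  so R(z) = 1 + z + 1/5z².

Find x<0 with |R(x)|<1.
x=-1.42: |R|=0.0167
R=1: x+1/5x²=0 ⇒ x=−5=-5.0000; min R=1−1/(4·1/5)=-0.2500>−1
Confirm numerically:
  x=-4.865: |R|=0.86865 <1
  x=-4.607: |R|=0.63789 <1
  x=-3.348: |R|=0.10618 <1
  x=-5.542: |R|=1.60075 >1
  x=-5.375: |R|=1.40312 >1
  x=-5.084: |R|=1.08541 >1
Interval (-5.0000, 0).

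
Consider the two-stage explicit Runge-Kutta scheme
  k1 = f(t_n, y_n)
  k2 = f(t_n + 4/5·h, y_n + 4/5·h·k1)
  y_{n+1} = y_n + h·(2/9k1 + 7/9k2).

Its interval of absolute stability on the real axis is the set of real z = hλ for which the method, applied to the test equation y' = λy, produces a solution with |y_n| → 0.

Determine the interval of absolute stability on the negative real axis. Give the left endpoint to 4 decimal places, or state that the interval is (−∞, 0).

Set f=λy, z=hλ:
  k1=λy_n ⇒ h·k1=z·y_n;  k2=λ(1+4/5z)y_n ⇒ h·k2=z(1+4/5z)y_n
  y_{n+1}/y_n = 1 + 2/9z + 7/9z(1+4/5z) = 1 + z + 28/45z²
  Hence R(z) = 1 + z + 28/45z².

Solve |R(x)|<1 on ℝ⁻.
x=-1.17: |R|=0.6818
R=1: x+28/45x²=0 ⇒ x=−45/28=-1.6071; min R=1−1/(4·28/45)=0.5982>−1
Confirm numerically:
  x=-1.425: |R|=0.83850 <1
  x=-1.038: |R|=0.63241 <1
  x=-1.008: |R|=0.62422 <1
  x=-0.752: |R|=0.59987 <1
  x=-2.008: |R|=1.50084 >1
  x=-1.717: |R|=1.11737 >1
  x=-1.712: |R|=1.11170 >1
Stable set (-1.6071, 0).

z∈(-1.6071,0).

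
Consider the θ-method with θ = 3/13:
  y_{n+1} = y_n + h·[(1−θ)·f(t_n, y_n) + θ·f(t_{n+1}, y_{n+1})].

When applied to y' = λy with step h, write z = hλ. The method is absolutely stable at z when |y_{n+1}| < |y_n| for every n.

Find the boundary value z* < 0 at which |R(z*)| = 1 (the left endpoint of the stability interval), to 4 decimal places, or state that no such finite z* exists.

left endpoint -3.7143.

With y'=λy (z=hλ):
  y_{n+1} = y_n + z·[10/13·y_n + 3/13·y_{n+1}] ⇒ (1 − 3/13z)y_{n+1} = (1 + 10/13z)y_n
  R(z) = (1 + 10/13z)/(1 − 3/13z).

Need |R(x)|<1, x<0.
x=-1.11: |R|=0.1164
R=−1: 1+10/13x = −1+3/13x ⇒ -7/13x=2 ⇒ x=2/(-7/13)=-3.7143
Confirm numerically:
  x=-3.548: |R|=0.95077 <1
  x=-2.959: |R|=0.75833 <1
  x=-2.899: |R|=0.73697 <1
  x=-1.628: |R|=0.18340 <1
  x=-3.814: |R|=1.02856 >1
  x=-3.808: |R|=1.02686 >1
Interval (-3.7143, 0).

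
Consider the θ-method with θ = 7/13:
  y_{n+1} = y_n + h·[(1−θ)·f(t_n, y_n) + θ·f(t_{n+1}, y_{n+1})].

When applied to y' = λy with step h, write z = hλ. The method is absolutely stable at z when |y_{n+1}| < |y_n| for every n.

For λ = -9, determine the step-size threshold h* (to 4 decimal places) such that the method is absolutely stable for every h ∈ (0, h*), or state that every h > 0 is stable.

interval (−∞, 0). Any h>0 works for λ=-9.

With y'=λy (z=hλ):
  y_{n+1} = y_n + z·[6/13·y_n + 7/13·y_{n+1}] ⇒ (1 − 7/13z)y_{n+1} = (1 + 6/13z)y_n
  so R(z) = (1 + 6/13z)/(1 − 7/13z).

Boundary: |R(x)|=1, x<0.
x=-0.66: |R|=0.5131
x=-2: |R|=0.0370
x=-10: |R|=0.5663
x=-100: |R|=0.8233
θ=7/13≥1/2 ⇒ |1+6/13x|<|1−7/13x| ∀x<0 ⇒ unbounded interval.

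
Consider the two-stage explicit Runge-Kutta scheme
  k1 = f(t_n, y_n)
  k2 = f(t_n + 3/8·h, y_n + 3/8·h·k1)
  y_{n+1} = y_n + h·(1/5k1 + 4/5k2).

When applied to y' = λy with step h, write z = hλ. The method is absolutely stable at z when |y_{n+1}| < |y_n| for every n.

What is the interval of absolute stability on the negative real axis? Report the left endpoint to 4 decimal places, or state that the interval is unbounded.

Test eqn y'=λy, z=hλ:
  k1=λy_n ⇒ h·k1=z·y_n;  k2=λ(1+3/8z)y_n ⇒ h·k2=z(1+3/8z)y_n
  y_{n+1}/y_n = 1 + 1/5z + 4/5z(1+3/8z) = 1 + z + 3/10z²
  Hence R(z) = 1 + z + 3/10z².

Boundary: |R(x)|=1, x<0.
x=-1.69: |R|=0.1668
R=1: x+3/10x²=0 ⇒ x=−10/3=-3.3333; min R=1−1/(4·3/10)=0.1667>−1
Confirm numerically:
  x=-3.050: |R|=0.74075 <1
  x=-3.021: |R|=0.71693 <1
  x=-2.491: |R|=0.37052 <1
  x=-2.450: |R|=0.35075 <1
  x=-3.789: |R|=1.51796 >1
  x=-3.568: |R|=1.25119 >1
  x=-3.511: |R|=1.18714 >1
Interval (-3.3333, 0).

z∈(-3.3333,0).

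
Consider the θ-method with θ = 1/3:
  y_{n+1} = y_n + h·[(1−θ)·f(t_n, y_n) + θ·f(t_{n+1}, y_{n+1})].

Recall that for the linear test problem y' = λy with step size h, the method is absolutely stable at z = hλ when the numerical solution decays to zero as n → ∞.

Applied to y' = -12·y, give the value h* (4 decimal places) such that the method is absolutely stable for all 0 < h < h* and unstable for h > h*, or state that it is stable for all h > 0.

With y'=λy (z=hλ):
  y_{n+1} = y_n + z·[2/3·y_n + 1/3·y_{n+1}] ⇒ (1 − 1/3z)y_{n+1} = (1 + 2/3z)y_n
  ⇒ R(z) = (1 + 2/3z)/(1 − 1/3z).

Boundary: |R(x)|=1, x<0.
x=-0.81: |R|=0.3622
R=−1: 1+2/3x = −1+1/3x ⇒ -1/3x=2 ⇒ x=2/(-1/3)=-6.0000
Confirm numerically:
  x=-5.653: |R|=0.95990 <1
  x=-4.326: |R|=0.77150 <1
  x=-3.366: |R|=0.58624 <1
  x=-2.823: |R|=0.45440 <1
  x=-6.218: |R|=1.02365 >1
  x=-6.020: |R|=1.00222 >1
So |R|<1 on (-6.0000, 0).

(-6.0000,0); λ=-12 ⇒ h* = (6)/12 = 0.5000.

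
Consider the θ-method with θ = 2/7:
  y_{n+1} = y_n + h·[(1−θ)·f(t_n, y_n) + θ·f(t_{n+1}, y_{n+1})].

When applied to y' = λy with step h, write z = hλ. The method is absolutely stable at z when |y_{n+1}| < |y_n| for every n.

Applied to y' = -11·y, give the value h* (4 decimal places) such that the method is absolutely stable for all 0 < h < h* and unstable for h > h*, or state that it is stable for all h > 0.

(-4.6667,0); λ=-11 ⇒ h* = (14/3)/11 = 0.4242.

With y'=λy (z=hλ):
  y_{n+1} = y_n + z·[5/7·y_n + 2/7·y_{n+1}] ⇒ (1 − 2/7z)y_{n+1} = (1 + 5/7z)y_n
  so R(z) = (1 + 5/7z)/(1 − 2/7z).

Boundary: |R(x)|=1, x<0.
x=-0.74: |R|=0.3892
R=−1: 1+5/7x = −1+2/7x ⇒ -3/7x=2 ⇒ x=2/(-3/7)=-4.6667
Confirm numerically:
  x=-4.478: |R|=0.96453 <1
  x=-4.055: |R|=0.87856 <1
  x=-3.440: |R|=0.73487 <1
  x=-3.112: |R|=0.64731 <1
  x=-5.153: |R|=1.08431 >1
  x=-5.099: |R|=1.07542 >1
  x=-5.036: |R|=1.06490 >1
So |R|<1 on (-4.6667, 0).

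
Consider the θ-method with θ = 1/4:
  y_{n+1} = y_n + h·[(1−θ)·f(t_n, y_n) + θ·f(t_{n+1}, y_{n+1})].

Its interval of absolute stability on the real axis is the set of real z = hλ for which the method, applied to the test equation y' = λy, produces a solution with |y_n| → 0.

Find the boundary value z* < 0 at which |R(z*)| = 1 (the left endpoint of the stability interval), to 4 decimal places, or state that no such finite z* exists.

On y'=λy, z=hλ:
  y_{n+1} = y_n + z·[3/4·y_n + 1/4·y_{n+1}] ⇒ (1 − 1/4z)y_{n+1} = (1 + 3/4z)y_n
  ⇒ R(z) = (1 + 3/4z)/(1 − 1/4z).

Find x<0 with |R(x)|<1.
x=-0.83: |R|=0.3126
R=−1: 1+3/4x = −1+1/4x ⇒ -1/2x=2 ⇒ x=2/(-1/2)=-4.0000
Confirm numerically:
  x=-3.477: |R|=0.86010 <1
  x=-3.031: |R|=0.72436 <1
  x=-3.012: |R|=0.71820 <1
  x=-4.445: |R|=1.10539 >1
  x=-4.399: |R|=1.09501 >1
  x=-4.352: |R|=1.08429 >1
Stable set (-4.0000, 0).

left endpoint -4.0000.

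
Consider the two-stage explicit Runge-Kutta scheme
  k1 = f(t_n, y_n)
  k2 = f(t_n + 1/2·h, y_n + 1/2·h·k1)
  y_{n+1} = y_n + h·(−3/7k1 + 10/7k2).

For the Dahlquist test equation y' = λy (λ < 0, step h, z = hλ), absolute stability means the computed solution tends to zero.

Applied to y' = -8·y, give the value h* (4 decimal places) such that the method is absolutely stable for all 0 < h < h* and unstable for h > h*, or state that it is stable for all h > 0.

(-1.4000,0); λ=-8 ⇒ h* = (7/5)/8 = 0.1750.

On y'=λy, z=hλ:
  k1=λy_n ⇒ h·k1=z·y_n;  k2=λ(1+1/2z)y_n ⇒ h·k2=z(1+1/2z)y_n
  y_{n+1}/y_n = 1 − 3/7z + 10/7z(1+1/2z) = 1 + z + 5/7z²
  so R(z) = 1 + z + 5/7z².

Boundary: |R(x)|=1, x<0.
x=-1.03: |R|=0.7278
R=1: x+5/7x²=0 ⇒ x=−7/5=-1.4000; min R=1−1/(4·5/7)=0.6500>−1
Confirm numerically:
  x=-1.039: |R|=0.73209 <1
  x=-0.625: |R|=0.65402 <1
  x=-0.620: |R|=0.65457 <1
  x=-1.906: |R|=1.68888 >1
  x=-1.865: |R|=1.61945 >1
  x=-1.689: |R|=1.34866 >1
So |R|<1 on (-1.4000, 0).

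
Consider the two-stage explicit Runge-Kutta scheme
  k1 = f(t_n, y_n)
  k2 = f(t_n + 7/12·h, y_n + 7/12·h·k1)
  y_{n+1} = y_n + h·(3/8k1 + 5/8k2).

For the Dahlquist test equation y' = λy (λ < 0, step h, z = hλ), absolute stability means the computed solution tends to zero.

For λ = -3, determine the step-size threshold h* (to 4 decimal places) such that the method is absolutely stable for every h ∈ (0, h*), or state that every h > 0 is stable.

(-2.7429,0); λ=-3 ⇒ h* = (96/35)/3 = 0.9143.

With y'=λy (z=hλ):
  k1=λy_n ⇒ h·k1=z·y_n;  k2=λ(1+7/12z)y_n ⇒ h·k2=z(1+7/12z)y_n
  y_{n+1}/y_n = 1 + 3/8z + 5/8z(1+7/12z) = 1 + z + 35/96z²
  ⇒ R(z) = 1 + z + 35/96z².

Solve |R(x)|<1 on ℝ⁻.
x=-1.41: |R|=0.3148
R=1: x+35/96x²=0 ⇒ x=−96/35=-2.7429; min R=1−1/(4·35/96)=0.3143>−1
Confirm numerically:
  x=-1.608: |R|=0.33469 <1
  x=-1.490: |R|=0.31941 <1
  x=-1.449: |R|=0.31648 <1
  x=-3.154: |R|=1.47277 >1
  x=-2.955: |R|=1.22855 >1
So |R|<1 on (-2.7429, 0).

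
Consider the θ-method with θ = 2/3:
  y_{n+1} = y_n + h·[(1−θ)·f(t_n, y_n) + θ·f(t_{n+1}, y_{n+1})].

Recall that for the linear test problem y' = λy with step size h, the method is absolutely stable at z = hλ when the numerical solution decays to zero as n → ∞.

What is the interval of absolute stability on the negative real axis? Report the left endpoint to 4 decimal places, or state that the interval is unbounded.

On y'=λy, z=hλ:
  y_{n+1} = y_n + z·[1/3·y_n + 2/3·y_{n+1}] ⇒ (1 − 2/3z)y_{n+1} = (1 + 1/3z)y_n
  Hence R(z) = (1 + 1/3z)/(1 − 2/3z).

Boundary: |R(x)|=1, x<0.
x=-0.56: |R|=0.5922
x=-2: |R|=0.1429
x=-10: |R|=0.3043
x=-100: |R|=0.4778
θ=2/3≥1/2 ⇒ |1+1/3x|<|1−2/3x| ∀x<0 ⇒ interval (−∞,0).

interval (−∞, 0).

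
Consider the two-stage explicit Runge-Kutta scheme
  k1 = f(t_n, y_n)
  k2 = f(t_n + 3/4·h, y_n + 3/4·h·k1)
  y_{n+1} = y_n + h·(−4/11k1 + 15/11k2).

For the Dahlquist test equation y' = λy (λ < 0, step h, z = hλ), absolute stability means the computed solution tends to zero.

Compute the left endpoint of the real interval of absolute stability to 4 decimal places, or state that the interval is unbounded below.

z* = -0.9778.

Set f=λy, z=hλ:
  k1=λy_n ⇒ h·k1=z·y_n;  k2=λ(1+3/4z)y_n ⇒ h·k2=z(1+3/4z)y_n
  y_{n+1}/y_n = 1 − 4/11z + 15/11z(1+3/4z) = 1 + z + 45/44z²
  so R(z) = 1 + z + 45/44z².

Boundary: |R(x)|=1, x<0.
x=-1: |R|=1.0227
R=1: x+45/44x²=0 ⇒ x=−44/45=-0.9778; min R=1−1/(4·45/44)=0.7556>−1
Confirm numerically:
  x=-0.520: |R|=0.75655 <1
  x=-0.476: |R|=0.75573 <1
  x=-0.397: |R|=0.76419 <1
  x=-1.445: |R|=1.69048 >1
  x=-1.029: |R|=1.05391 >1
  x=-1.020: |R|=1.04405 >1
Stable set (-0.9778, 0).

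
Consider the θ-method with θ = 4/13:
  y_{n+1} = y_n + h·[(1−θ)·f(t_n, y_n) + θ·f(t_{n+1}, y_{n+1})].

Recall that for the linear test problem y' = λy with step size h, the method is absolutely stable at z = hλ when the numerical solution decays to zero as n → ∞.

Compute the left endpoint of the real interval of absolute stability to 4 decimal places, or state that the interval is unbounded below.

On y'=λy, z=hλ:
  y_{n+1} = y_n + z·[9/13·y_n + 4/13·y_{n+1}] ⇒ (1 − 4/13z)y_{n+1} = (1 + 9/13z)y_n
  so R(z) = (1 + 9/13z)/(1 − 4/13z).

Boundary: |R(x)|=1, x<0.
x=-0.83: |R|=0.3388
R=−1: 1+9/13x = −1+4/13x ⇒ -5/13x=2 ⇒ x=2/(-5/13)=-5.2000
Confirm numerically:
  x=-4.530: |R|=0.89235 <1
  x=-3.228: |R|=0.61948 <1
  x=-2.363: |R|=0.36821 <1
  x=-5.645: |R|=1.06254 >1
  x=-5.236: |R|=1.00530 >1
Stable set (-5.2000, 0).

z* = -5.2000.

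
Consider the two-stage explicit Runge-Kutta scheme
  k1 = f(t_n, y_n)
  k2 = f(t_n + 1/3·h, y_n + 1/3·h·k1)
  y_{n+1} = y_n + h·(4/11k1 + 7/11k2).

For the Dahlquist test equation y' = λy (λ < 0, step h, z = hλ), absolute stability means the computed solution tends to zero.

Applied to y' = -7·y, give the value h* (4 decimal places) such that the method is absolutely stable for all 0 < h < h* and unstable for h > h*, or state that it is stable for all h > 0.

Set f=λy, z=hλ:
  k1=λy_n ⇒ h·k1=z·y_n;  k2=λ(1+1/3z)y_n ⇒ h·k2=z(1+1/3z)y_n
  y_{n+1}/y_n = 1 + 4/11z + 7/11z(1+1/3z) = 1 + z + 7/33z²
  ⇒ R(z) = 1 + z + 7/33z².

Solve |R(x)|<1 on ℝ⁻.
x=-0.46: |R|=0.5849
R=1: x+7/33x²=0 ⇒ x=−33/7=-4.7143; min R=1−1/(4·7/33)=-0.1786>−1
Confirm numerically:
  x=-4.491: |R|=0.78729 <1
  x=-3.657: |R|=0.17983 <1
  x=-3.244: |R|=0.01173 <1
  x=-1.946: |R|=0.14271 <1
  x=-5.313: |R|=1.67475 >1
  x=-5.098: |R|=1.41495 >1
  x=-4.983: |R|=1.28403 >1
Interval (-4.7143, 0).

(-4.7143,0); λ=-7 ⇒ h* = (33/7)/7 = 0.6735.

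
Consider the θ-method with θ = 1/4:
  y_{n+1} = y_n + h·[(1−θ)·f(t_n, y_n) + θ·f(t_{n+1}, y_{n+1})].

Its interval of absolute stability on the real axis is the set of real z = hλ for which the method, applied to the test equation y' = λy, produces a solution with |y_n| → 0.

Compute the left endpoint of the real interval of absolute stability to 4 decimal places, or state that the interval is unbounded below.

left endpoint -4.0000.

Test eqn y'=λy, z=hλ:
  y_{n+1} = y_n + z·[3/4·y_n + 1/4·y_{n+1}] ⇒ (1 − 1/4z)y_{n+1} = (1 + 3/4z)y_n
  ⇒ R(z) = (1 + 3/4z)/(1 − 1/4z).

Boundary: |R(x)|=1, x<0.
x=-0.5: |R|=0.5556
R=−1: 1+3/4x = −1+1/4x ⇒ -1/2x=2 ⇒ x=2/(-1/2)=-4.0000
Confirm numerically:
  x=-3.705: |R|=0.92343 <1
  x=-3.662: |R|=0.91177 <1
  x=-3.572: |R|=0.88695 <1
  x=-4.416: |R|=1.09886 >1
  x=-4.097: |R|=1.02396 >1
Interval (-4.0000, 0).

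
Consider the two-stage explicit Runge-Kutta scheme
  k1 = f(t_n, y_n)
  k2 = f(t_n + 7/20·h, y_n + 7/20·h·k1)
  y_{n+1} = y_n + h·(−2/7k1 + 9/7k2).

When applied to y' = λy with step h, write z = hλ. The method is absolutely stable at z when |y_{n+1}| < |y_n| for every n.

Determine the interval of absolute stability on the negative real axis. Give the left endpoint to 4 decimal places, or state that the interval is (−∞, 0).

On y'=λy, z=hλ:
  k1=λy_n ⇒ h·k1=z·y_n;  k2=λ(1+7/20z)y_n ⇒ h·k2=z(1+7/20z)y_n
  y_{n+1}/y_n = 1 − 2/7z + 9/7z(1+7/20z) = 1 + z + 9/20z²
  R(z) = 1 + z + 9/20z².

Need |R(x)|<1, x<0.
x=-0.89: |R|=0.4664
R=1: x+9/20x²=0 ⇒ x=−20/9=-2.2222; min R=1−1/(4·9/20)=0.4444>−1
Confirm numerically:
  x=-2.039: |R|=0.83188 <1
  x=-1.844: |R|=0.68615 <1
  x=-1.798: |R|=0.65676 <1
  x=-1.685: |R|=0.59265 <1
  x=-2.579: |R|=1.41406 >1
  x=-2.548: |R|=1.37354 >1
So |R|<1 on (-2.2222, 0).

(-2.2222, 0).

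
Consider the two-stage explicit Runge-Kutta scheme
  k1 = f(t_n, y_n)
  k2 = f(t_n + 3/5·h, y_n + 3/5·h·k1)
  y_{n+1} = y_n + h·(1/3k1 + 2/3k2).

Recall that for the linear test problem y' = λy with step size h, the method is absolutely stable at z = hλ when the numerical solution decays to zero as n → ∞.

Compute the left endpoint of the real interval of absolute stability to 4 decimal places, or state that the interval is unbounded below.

left endpoint -2.5000.

With y'=λy (z=hλ):
  k1=λy_n ⇒ h·k1=z·y_n;  k2=λ(1+3/5z)y_n ⇒ h·k2=z(1+3/5z)y_n
  y_{n+1}/y_n = 1 + 1/3z + 2/3z(1+3/5z) = 1 + z + 2/5z²
  Hence R(z) = 1 + z + 2/5z².

Boundary: |R(x)|=1, x<0.
x=-1.56: |R|=0.4134
R=1: x+2/5x²=0 ⇒ x=−5/2=-2.5000; min R=1−1/(4·2/5)=0.3750>−1
Confirm numerically:
  x=-1.857: |R|=0.52238 <1
  x=-1.179: |R|=0.37702 <1
  x=-1.160: |R|=0.37824 <1
  x=-2.998: |R|=1.59720 >1
  x=-2.876: |R|=1.43255 >1
  x=-2.535: |R|=1.03549 >1
Stable set (-2.5000, 0).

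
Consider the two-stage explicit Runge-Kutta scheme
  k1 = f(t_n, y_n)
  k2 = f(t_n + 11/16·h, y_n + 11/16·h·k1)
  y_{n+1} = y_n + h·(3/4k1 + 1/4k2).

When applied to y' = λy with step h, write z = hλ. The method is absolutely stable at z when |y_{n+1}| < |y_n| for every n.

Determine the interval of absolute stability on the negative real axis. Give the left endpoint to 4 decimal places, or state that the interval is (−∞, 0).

z∈(-5.8182,0).

With y'=λy (z=hλ):
  k1=λy_n ⇒ h·k1=z·y_n;  k2=λ(1+11/16z)y_n ⇒ h·k2=z(1+11/16z)y_n
  y_{n+1}/y_n = 1 + 3/4z + 1/4z(1+11/16z) = 1 + z + 11/64z²
  ⇒ R(z) = 1 + z + 11/64z².

Boundary: |R(x)|=1, x<0.
x=-1.14: |R|=0.0834
R=1: x+11/64x²=0 ⇒ x=−64/11=-5.8182; min R=1−1/(4·11/64)=-0.4545>−1
Confirm numerically:
  x=-3.383: |R|=0.41594 <1
  x=-3.020: |R|=0.45243 <1
  x=-2.428: |R|=0.41477 <1
  x=-6.212: |R|=1.42047 >1
  x=-6.192: |R|=1.39784 >1
  x=-6.184: |R|=1.38882 >1
Interval (-5.8182, 0).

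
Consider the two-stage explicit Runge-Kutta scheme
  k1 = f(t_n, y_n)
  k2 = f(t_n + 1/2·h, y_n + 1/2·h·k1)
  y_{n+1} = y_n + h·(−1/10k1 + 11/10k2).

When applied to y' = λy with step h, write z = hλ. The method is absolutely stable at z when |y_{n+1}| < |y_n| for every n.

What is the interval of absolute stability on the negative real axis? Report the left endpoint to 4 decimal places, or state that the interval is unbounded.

z∈(-1.8182,0).

With y'=λy (z=hλ):
  k1=λy_n ⇒ h·k1=z·y_n;  k2=λ(1+1/2z)y_n ⇒ h·k2=z(1+1/2z)y_n
  y_{n+1}/y_n = 1 − 1/10z + 11/10z(1+1/2z) = 1 + z + 11/20z²
  so R(z) = 1 + z + 11/20z².

Boundary: |R(x)|=1, x<0.
x=-0.52: |R|=0.6287
R=1: x+11/20x²=0 ⇒ x=−20/11=-1.8182; min R=1−1/(4·11/20)=0.5455>−1
Confirm numerically:
  x=-1.267: |R|=0.61591 <1
  x=-0.940: |R|=0.54598 <1
  x=-0.875: |R|=0.54609 <1
  x=-0.782: |R|=0.55434 <1
  x=-2.353: |R|=1.69213 >1
  x=-2.083: |R|=1.30339 >1
  x=-1.991: |R|=1.18924 >1
Stable set (-1.8182, 0).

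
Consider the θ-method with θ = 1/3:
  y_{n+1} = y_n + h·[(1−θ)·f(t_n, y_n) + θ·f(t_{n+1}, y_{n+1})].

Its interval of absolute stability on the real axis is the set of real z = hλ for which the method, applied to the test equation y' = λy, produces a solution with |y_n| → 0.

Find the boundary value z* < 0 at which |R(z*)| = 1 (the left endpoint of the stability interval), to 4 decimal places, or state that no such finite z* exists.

Set f=λy, z=hλ:
  y_{n+1} = y_n + z·[2/3·y_n + 1/3·y_{n+1}] ⇒ (1 − 1/3z)y_{n+1} = (1 + 2/3z)y_n
  so R(z) = (1 + 2/3z)/(1 − 1/3z).

Find x<0 with |R(x)|<1.
x=-1.54: |R|=0.0176
R=−1: 1+2/3x = −1+1/3x ⇒ -1/3x=2 ⇒ x=2/(-1/3)=-6.0000
Confirm numerically:
  x=-5.432: |R|=0.93264 <1
  x=-4.763: |R|=0.84065 <1
  x=-2.894: |R|=0.47302 <1
  x=-6.289: |R|=1.03111 >1
  x=-6.265: |R|=1.02860 >1
So |R|<1 on (-6.0000, 0).

z* = -6.0000.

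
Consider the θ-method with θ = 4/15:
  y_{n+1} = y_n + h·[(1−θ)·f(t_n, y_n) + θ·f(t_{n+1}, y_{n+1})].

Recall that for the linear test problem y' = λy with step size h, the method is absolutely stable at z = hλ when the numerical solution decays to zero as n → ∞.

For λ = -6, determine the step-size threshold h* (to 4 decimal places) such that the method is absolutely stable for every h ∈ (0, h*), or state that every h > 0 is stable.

With y'=λy (z=hλ):
  y_{n+1} = y_n + z·[11/15·y_n + 4/15·y_{n+1}] ⇒ (1 − 4/15z)y_{n+1} = (1 + 11/15z)y_n
  ⇒ R(z) = (1 + 11/15z)/(1 − 4/15z).

Solve |R(x)|<1 on ℝ⁻.
x=-1.63: |R|=0.1362
R=−1: 1+11/15x = −1+4/15x ⇒ -7/15x=2 ⇒ x=2/(-7/15)=-4.2857
Confirm numerically:
  x=-3.813: |R|=0.89062 <1
  x=-3.619: |R|=0.84167 <1
  x=-1.847: |R|=0.23749 <1
  x=-4.794: |R|=1.10411 >1
  x=-4.426: |R|=1.03003 >1
Stable set (-4.2857, 0).

(-4.2857,0); λ=-6 ⇒ h* = (30/7)/6 = 0.7143.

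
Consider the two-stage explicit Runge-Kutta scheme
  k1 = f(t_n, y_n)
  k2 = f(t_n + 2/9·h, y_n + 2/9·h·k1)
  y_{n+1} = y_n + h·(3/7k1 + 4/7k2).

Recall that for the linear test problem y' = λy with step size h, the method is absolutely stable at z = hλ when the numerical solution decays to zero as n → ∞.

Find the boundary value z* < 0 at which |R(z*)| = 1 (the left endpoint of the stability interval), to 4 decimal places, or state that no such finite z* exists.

Set f=λy, z=hλ:
  k1=λy_n ⇒ h·k1=z·y_n;  k2=λ(1+2/9z)y_n ⇒ h·k2=z(1+2/9z)y_n
  y_{n+1}/y_n = 1 + 3/7z + 4/7z(1+2/9z) = 1 + z + 8/63z²
  so R(z) = 1 + z + 8/63z².

Find x<0 with |R(x)|<1.
x=-1.67: |R|=0.3159
R=1: x+8/63x²=0 ⇒ x=−63/8=-7.8750; min R=1−1/(4·8/63)=-0.9688>−1
Confirm numerically:
  x=-7.477: |R|=0.62211 <1
  x=-6.930: |R|=0.16840 <1
  x=-6.489: |R|=0.14206 <1
  x=-8.328: |R|=1.47906 >1
  x=-8.016: |R|=1.14352 >1
So |R|<1 on (-7.8750, 0).

z* = -7.8750.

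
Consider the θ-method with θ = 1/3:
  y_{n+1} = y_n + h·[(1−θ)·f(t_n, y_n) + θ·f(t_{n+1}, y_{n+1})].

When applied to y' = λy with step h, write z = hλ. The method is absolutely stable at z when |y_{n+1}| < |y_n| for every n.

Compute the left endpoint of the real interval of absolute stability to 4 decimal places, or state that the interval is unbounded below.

z* = -6.0000.

On y'=λy, z=hλ:
  y_{n+1} = y_n + z·[2/3·y_n + 1/3·y_{n+1}] ⇒ (1 − 1/3z)y_{n+1} = (1 + 2/3z)y_n
  so R(z) = (1 + 2/3z)/(1 − 1/3z).

Find x<0 with |R(x)|<1.
x=-0.37: |R|=0.6706
R=−1: 1+2/3x = −1+1/3x ⇒ -1/3x=2 ⇒ x=2/(-1/3)=-6.0000
Confirm numerically:
  x=-4.981: |R|=0.87232 <1
  x=-4.157: |R|=0.74249 <1
  x=-2.990: |R|=0.49750 <1
  x=-2.978: |R|=0.49448 <1
  x=-6.562: |R|=1.05877 >1
  x=-6.506: |R|=1.05323 >1
  x=-6.030: |R|=1.00332 >1
So |R|<1 on (-6.0000, 0).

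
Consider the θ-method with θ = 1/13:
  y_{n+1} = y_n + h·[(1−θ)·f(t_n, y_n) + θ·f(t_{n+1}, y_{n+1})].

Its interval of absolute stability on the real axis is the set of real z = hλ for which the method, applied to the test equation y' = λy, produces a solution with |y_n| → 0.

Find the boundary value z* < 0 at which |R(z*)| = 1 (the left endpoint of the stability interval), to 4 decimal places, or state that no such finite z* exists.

left endpoint -2.3636.

On y'=λy, z=hλ:
  y_{n+1} = y_n + z·[12/13·y_n + 1/13·y_{n+1}] ⇒ (1 − 1/13z)y_{n+1} = (1 + 12/13z)y_n
  R(z) = (1 + 12/13z)/(1 − 1/13z).

Need |R(x)|<1, x<0.
x=-0.97: |R|=0.0974
R=−1: 1+12/13x = −1+1/13x ⇒ -11/13x=2 ⇒ x=2/(-11/13)=-2.3636
Confirm numerically:
  x=-2.115: |R|=0.81905 <1
  x=-1.606: |R|=0.42941 <1
  x=-1.545: |R|=0.38089 <1
  x=-1.089: |R|=0.00483 <1
  x=-2.945: |R|=1.40107 >1
  x=-2.887: |R|=1.36237 >1
  x=-2.752: |R|=1.27120 >1
Stable set (-2.3636, 0).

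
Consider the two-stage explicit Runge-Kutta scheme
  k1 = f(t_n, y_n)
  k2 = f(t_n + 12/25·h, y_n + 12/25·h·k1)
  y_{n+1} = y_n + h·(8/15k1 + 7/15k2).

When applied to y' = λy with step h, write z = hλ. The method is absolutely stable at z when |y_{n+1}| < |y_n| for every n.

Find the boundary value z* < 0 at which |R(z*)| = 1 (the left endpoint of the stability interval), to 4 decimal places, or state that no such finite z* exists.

left endpoint -4.4643.

Set f=λy, z=hλ:
  k1=λy_n ⇒ h·k1=z·y_n;  k2=λ(1+12/25z)y_n ⇒ h·k2=z(1+12/25z)y_n
  y_{n+1}/y_n = 1 + 8/15z + 7/15z(1+12/25z) = 1 + z + 28/125z²
  R(z) = 1 + z + 28/125z².

Find x<0 with |R(x)|<1.
x=-1.34: |R|=0.0622
R=1: x+28/125x²=0 ⇒ x=−125/28=-4.4643; min R=1−1/(4·28/125)=-0.1161>−1
Confirm numerically:
  x=-2.786: |R|=0.04736 <1
  x=-2.083: |R|=0.11109 <1
  x=-1.876: |R|=0.08766 <1
  x=-4.962: |R|=1.55320 >1
  x=-4.900: |R|=1.47824 >1
  x=-4.714: |R|=1.26368 >1
Interval (-4.4643, 0).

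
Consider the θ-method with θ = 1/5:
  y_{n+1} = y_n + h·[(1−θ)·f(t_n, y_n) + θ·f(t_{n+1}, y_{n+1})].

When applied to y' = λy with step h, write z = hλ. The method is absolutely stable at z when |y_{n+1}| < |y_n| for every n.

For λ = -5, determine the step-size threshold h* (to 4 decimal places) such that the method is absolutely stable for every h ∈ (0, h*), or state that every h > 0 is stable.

(-3.3333,0); λ=-5 ⇒ h* = (10/3)/5 = 0.6667.

On y'=λy, z=hλ:
  y_{n+1} = y_n + z·[4/5·y_n + 1/5·y_{n+1}] ⇒ (1 − 1/5z)y_{n+1} = (1 + 4/5z)y_n
  Hence R(z) = (1 + 4/5z)/(1 − 1/5z).

Need |R(x)|<1, x<0.
x=-0.31: |R|=0.7081
R=−1: 1+4/5x = −1+1/5x ⇒ -3/5x=2 ⇒ x=2/(-3/5)=-3.3333
Confirm numerically:
  x=-3.233: |R|=0.96344 <1
  x=-2.412: |R|=0.62709 <1
  x=-1.908: |R|=0.38101 <1
  x=-3.765: |R|=1.14775 >1
  x=-3.634: |R|=1.10447 >1
  x=-3.401: |R|=1.02416 >1
Stable set (-3.3333, 0).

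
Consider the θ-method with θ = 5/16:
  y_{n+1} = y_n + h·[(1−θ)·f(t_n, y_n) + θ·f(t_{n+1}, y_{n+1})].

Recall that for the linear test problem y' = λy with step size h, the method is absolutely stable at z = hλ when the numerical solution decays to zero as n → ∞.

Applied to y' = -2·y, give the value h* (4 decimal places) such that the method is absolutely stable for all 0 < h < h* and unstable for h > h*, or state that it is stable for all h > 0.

(-5.3333,0); λ=-2 ⇒ h* = (16/3)/2 = 2.6667.

With y'=λy (z=hλ):
  y_{n+1} = y_n + z·[11/16·y_n + 5/16·y_{n+1}] ⇒ (1 − 5/16z)y_{n+1} = (1 + 11/16z)y_n
  so R(z) = (1 + 11/16z)/(1 − 5/16z).

Solve |R(x)|<1 on ℝ⁻.
x=-0.3: |R|=0.7257
R=−1: 1+11/16x = −1+5/16x ⇒ -3/8x=2 ⇒ x=2/(-3/8)=-5.3333
Confirm numerically:
  x=-4.338: |R|=0.84155 <1
  x=-3.567: |R|=0.68677 <1
  x=-2.633: |R|=0.44447 <1
  x=-5.932: |R|=1.07867 >1
  x=-5.803: |R|=1.06260 >1
  x=-5.366: |R|=1.00458 >1
Interval (-5.3333, 0).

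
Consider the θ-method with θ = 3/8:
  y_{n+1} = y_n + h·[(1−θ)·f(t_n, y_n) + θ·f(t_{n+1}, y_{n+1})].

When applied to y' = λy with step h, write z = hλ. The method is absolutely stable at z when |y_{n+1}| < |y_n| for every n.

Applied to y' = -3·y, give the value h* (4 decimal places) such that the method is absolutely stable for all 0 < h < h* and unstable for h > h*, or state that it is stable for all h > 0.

Test eqn y'=λy, z=hλ:
  y_{n+1} = y_n + z·[5/8·y_n + 3/8·y_{n+1}] ⇒ (1 − 3/8z)y_{n+1} = (1 + 5/8z)y_n
  Hence R(z) = (1 + 5/8z)/(1 − 3/8z).

Boundary: |R(x)|=1, x<0.
x=-0.59: |R|=0.5169
R=−1: 1+5/8x = −1+3/8x ⇒ -1/4x=2 ⇒ x=2/(-1/4)=-8.0000
Confirm numerically:
  x=-6.687: |R|=0.90642 <1
  x=-6.502: |R|=0.89108 <1
  x=-3.919: |R|=0.58688 <1
  x=-8.426: |R|=1.02560 >1
  x=-8.374: |R|=1.02258 >1
Interval (-8.0000, 0).

(-8.0000,0); λ=-3 ⇒ h* = (8)/3 = 2.6667.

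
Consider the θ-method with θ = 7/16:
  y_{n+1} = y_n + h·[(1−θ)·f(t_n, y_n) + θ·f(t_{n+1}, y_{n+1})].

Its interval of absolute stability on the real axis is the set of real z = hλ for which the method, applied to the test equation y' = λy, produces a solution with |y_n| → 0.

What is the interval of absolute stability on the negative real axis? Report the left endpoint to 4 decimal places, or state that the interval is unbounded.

Test eqn y'=λy, z=hλ:
  y_{n+1} = y_n + z·[9/16·y_n + 7/16·y_{n+1}] ⇒ (1 − 7/16z)y_{n+1} = (1 + 9/16z)y_n
  ⇒ R(z) = (1 + 9/16z)/(1 − 7/16z).

Solve |R(x)|<1 on ℝ⁻.
x=-0.96: |R|=0.3239
R=−1: 1+9/16x = −1+7/16x ⇒ -1/8x=2 ⇒ x=2/(-1/8)=-16.0000
Confirm numerically:
  x=-10.201: |R|=0.86731 <1
  x=-10.047: |R|=0.86209 <1
  x=-8.826: |R|=0.81554 <1
  x=-7.817: |R|=0.76858 <1
  x=-16.499: |R|=1.00759 >1
  x=-16.402: |R|=1.00615 >1
  x=-16.208: |R|=1.00321 >1
Stable set (-16.0000, 0).

z∈(-16.0000,0).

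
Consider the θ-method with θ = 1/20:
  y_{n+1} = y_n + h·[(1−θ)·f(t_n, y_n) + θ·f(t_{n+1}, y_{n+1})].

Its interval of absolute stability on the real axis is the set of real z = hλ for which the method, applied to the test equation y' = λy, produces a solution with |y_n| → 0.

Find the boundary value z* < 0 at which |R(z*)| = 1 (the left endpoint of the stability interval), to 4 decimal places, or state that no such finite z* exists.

On y'=λy, z=hλ:
  y_{n+1} = y_n + z·[19/20·y_n + 1/20·y_{n+1}] ⇒ (1 − 1/20z)y_{n+1} = (1 + 19/20z)y_n
  R(z) = (1 + 19/20z)/(1 − 1/20z).

Solve |R(x)|<1 on ℝ⁻.
x=-0.73: |R|=0.2957
R=−1: 1+19/20x = −1+1/20x ⇒ -9/10x=2 ⇒ x=2/(-9/10)=-2.2222
Confirm numerically:
  x=-1.764: |R|=0.62103 <1
  x=-1.197: |R|=0.12941 <1
  x=-1.169: |R|=0.10445 <1
  x=-0.967: |R|=0.07760 <1
  x=-2.585: |R|=1.28913 >1
  x=-2.403: |R|=1.14525 >1
  x=-2.387: |R|=1.13249 >1
Interval (-2.2222, 0).

left endpoint -2.2222.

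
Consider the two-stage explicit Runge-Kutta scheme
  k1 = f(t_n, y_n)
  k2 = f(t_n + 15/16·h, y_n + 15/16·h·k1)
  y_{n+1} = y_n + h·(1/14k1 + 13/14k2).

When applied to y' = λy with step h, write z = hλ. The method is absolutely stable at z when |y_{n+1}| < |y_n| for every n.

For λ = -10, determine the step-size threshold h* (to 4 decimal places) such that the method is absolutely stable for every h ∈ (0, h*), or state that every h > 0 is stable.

On y'=λy, z=hλ:
  k1=λy_n ⇒ h·k1=z·y_n;  k2=λ(1+15/16z)y_n ⇒ h·k2=z(1+15/16z)y_n
  y_{n+1}/y_n = 1 + 1/14z + 13/14z(1+15/16z) = 1 + z + 195/224z²
  R(z) = 1 + z + 195/224z².

Find x<0 with |R(x)|<1.
x=-0.95: |R|=0.8357
R=1: x+195/224x²=0 ⇒ x=−224/195=-1.1487; min R=1−1/(4·195/224)=0.7128>−1
Confirm numerically:
  x=-1.125: |R|=0.97677 <1
  x=-1.062: |R|=0.91983 <1
  x=-0.643: |R|=0.71692 <1
  x=-0.524: |R|=0.71503 <1
  x=-1.587: |R|=1.60550 >1
  x=-1.544: |R|=1.53130 >1
So |R|<1 on (-1.1487, 0).

(-1.1487,0); λ=-10 ⇒ h* = (224/195)/10 = 0.1149.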